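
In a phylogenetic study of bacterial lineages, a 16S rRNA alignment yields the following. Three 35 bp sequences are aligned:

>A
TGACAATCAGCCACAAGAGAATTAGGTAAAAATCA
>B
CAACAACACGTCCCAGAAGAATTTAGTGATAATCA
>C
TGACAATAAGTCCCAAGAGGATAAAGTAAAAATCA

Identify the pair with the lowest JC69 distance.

A and C

A–B: 13/35 differ, p = 0.371, d = 0.513.
A–C: 6/35 differ, p = 0.171, d = 0.195.
B–C: 11/35 differ, p = 0.314, d = 0.407.
The smallest distance is between A and C.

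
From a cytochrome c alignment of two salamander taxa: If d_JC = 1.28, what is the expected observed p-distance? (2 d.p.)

0.61

p = (3/4)(1 − e^(−4d/3)) = 0.75 × (1 − e^(-1.706667)) = 0.75 × (1 − 0.181470) = 0.613898.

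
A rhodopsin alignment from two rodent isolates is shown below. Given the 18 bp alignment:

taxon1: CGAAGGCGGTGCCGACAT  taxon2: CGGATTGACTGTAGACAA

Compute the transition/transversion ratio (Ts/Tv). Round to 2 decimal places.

0.50

Transitions are A↔G and C↔T; transversions are all other mismatches.
Transitions: 3. Transversions: 6.
R = 3/6 = 0.50.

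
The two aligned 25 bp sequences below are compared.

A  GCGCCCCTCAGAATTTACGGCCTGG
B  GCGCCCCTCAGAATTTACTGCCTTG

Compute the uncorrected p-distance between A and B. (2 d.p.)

The sequences differ at 2 of 25 positions (sites 19, 24).
p = 2/25 = 0.08.

0.08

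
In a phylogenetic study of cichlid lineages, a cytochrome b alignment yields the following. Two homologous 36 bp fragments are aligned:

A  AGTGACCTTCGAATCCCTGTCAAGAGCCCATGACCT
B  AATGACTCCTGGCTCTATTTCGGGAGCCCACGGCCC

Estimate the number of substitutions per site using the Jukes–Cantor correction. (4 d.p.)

0.6082

The sequences differ at 15 of 36 sites, so p = 15/36 ≈ 0.416667.
d = −(3/4) ln(1 − 4p/3) = −0.75 ln(1 − 0.555556) = −0.75 ln(0.444444)
  = −0.75 × (-0.810931) = 0.608198 substitutions/site.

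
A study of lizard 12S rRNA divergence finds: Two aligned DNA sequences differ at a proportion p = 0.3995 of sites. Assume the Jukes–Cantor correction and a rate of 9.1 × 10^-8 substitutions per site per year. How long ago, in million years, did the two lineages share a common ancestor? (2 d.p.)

d = −(3/4) ln(1 − 4p/3) = −0.75 ln(1 − 0.532667) = −0.75 ln(0.467333)
  = −0.75 × (-0.760713) = 0.570535 substitutions/site.
Under a molecular clock d = 2μt, so t = d/(2μ) = 0.570535 / (2 × 9.1 × 10^-8) = 3.13 million years.

3.13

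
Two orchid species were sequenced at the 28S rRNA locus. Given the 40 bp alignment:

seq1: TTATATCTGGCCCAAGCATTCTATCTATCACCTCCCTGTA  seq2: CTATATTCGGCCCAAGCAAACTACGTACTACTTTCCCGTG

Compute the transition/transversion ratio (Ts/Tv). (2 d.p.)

3.33

Transitions are A↔G and C↔T; transversions are all other mismatches.
Transitions: 10. Transversions: 3.
R = 10/3 = 3.333333… ≈ 3.33 (to 2 d.p.).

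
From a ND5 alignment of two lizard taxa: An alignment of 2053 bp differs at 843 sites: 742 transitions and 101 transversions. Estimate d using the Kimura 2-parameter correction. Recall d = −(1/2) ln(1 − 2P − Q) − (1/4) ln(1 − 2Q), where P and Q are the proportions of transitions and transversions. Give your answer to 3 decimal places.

P = 742/2053 ≈ 0.361422 and Q = 101/2053 ≈ 0.049196.
Under the Kimura two-parameter model, d = −½ ln(1 − 2P − Q) − ¼ ln(1 − 2Q).
1 − 2P − Q = 0.22796, giving −½ ln(0.22796) = 0.739293.
1 − 2Q = 0.901608, giving −¼ ln(0.901608) = 0.025894.
d = 0.739293 + 0.025894 = 0.765187.

0.765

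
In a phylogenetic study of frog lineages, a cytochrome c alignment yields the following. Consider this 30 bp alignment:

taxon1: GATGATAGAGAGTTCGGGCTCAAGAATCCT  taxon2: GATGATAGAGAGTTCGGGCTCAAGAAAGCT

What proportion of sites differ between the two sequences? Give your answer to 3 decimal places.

The sequences differ at 2 of 30 positions (sites 27, 28).
p = 2/30 = 0.066666… ≈ 0.067 (to 3 d.p.).

0.067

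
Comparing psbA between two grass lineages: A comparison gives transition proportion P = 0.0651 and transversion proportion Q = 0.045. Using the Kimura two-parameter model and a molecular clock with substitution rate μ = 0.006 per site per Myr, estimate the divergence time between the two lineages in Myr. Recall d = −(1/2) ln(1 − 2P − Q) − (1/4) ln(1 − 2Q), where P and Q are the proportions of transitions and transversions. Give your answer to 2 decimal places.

9.99

Under the Kimura two-parameter model, d = −½ ln(1 − 2P − Q) − ¼ ln(1 − 2Q).
1 − 2P − Q = 0.8248, giving −½ ln(0.8248) = 0.096307.
1 − 2Q = 0.91, giving −¼ ln(0.91) = 0.023578.
d = 0.096307 + 0.023578 = 0.119885.
Under a molecular clock d = 2μt, so t = d/(2μ) = 0.119885 / (2 × 0.006) = 9.99 Myr.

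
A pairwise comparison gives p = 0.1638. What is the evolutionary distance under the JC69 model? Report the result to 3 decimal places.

d = −(3/4) ln(1 − 4p/3) = −0.75 ln(1 − 0.2184) = −0.75 ln(0.7816)
  = −0.75 × (-0.246412) = 0.184809 substitutions/site.

0.185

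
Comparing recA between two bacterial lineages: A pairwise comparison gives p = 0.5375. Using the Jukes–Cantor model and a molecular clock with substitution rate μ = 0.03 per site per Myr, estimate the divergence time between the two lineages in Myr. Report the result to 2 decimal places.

15.76

d = −(3/4) ln(1 − 4p/3) = −0.75 ln(1 − 0.716667) = −0.75 ln(0.283333)
  = −0.75 × (-1.261132) = 0.945849 substitutions/site.
Under a molecular clock d = 2μt, so t = d/(2μ) = 0.945849 / (2 × 0.03) = 15.76 Myr.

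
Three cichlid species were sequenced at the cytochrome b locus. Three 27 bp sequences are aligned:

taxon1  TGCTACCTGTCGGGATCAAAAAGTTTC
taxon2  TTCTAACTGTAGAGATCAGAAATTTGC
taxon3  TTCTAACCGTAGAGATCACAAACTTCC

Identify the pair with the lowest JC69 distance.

taxon1–taxon2: 7/27 differ, p = 0.259, d = 0.318.
taxon1–taxon3: 8/27 differ, p = 0.296, d = 0.377.
taxon2–taxon3: 4/27 differ, p = 0.148, d = 0.165.
The smallest distance is between taxon2 and taxon3.

taxon2 and taxon3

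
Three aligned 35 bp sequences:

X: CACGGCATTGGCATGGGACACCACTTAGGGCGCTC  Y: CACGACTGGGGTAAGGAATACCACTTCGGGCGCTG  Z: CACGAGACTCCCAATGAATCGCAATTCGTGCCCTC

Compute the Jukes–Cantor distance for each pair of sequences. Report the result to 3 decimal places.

X–Y: 10/35 sites differ → p ≈ 0.285714, d = −0.75 ln(1 − 0.380952) = 0.359679 ≈ 0.360.
X–Z: 15/35 sites differ → p ≈ 0.428571, d = −0.75 ln(1 − 0.571428) = 0.635472 ≈ 0.635.
Y–Z: 14/35 sites differ → p = 0.4, d = −0.75 ln(1 − 0.533333) = 0.571605 ≈ 0.572.

d(X,Y) = 0.360, d(X,Z) = 0.635, d(Y,Z) = 0.572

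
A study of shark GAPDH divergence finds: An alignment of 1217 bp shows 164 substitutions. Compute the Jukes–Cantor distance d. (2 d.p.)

p = 164/1217 ≈ 0.134758.
d = −(3/4) ln(1 − 4p/3) = −0.75 ln(1 − 0.179677) = −0.75 ln(0.820323)
  = −0.75 × (-0.198057) = 0.148543 substitutions/site.

0.15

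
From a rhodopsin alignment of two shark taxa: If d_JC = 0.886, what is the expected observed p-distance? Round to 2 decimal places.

p = (3/4)(1 − e^(−4d/3)) = 0.75 × (1 − e^(-1.181333)) = 0.75 × (1 − 0.306869) = 0.519848.

0.52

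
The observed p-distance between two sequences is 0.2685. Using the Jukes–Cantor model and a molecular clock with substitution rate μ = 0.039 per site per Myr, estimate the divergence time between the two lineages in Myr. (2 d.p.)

d = −(3/4) ln(1 − 4p/3) = −0.75 ln(1 − 0.358) = −0.75 ln(0.642)
  = −0.75 × (-0.443167) = 0.332375 substitutions/site.
Under a molecular clock d = 2μt, so t = d/(2μ) = 0.332375 / (2 × 0.039) = 4.26 Myr.

4.26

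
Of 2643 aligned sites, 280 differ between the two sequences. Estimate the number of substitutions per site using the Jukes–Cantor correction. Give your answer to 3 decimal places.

p = 280/2643 ≈ 0.10594.
d = −(3/4) ln(1 − 4p/3) = −0.75 ln(1 − 0.141253) = −0.75 ln(0.858747)
  = −0.75 × (-0.152281) = 0.114211 substitutions/site.

0.114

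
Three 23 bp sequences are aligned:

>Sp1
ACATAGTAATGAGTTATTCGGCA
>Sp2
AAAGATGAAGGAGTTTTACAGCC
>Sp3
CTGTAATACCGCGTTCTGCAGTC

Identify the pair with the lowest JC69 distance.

Sp1–Sp2: 9/23 differ, p = 0.391, d = 0.553.
Sp1–Sp3: 12/23 differ, p = 0.522, d = 0.892.
Sp2–Sp3: 12/23 differ, p = 0.522, d = 0.892.
The smallest distance is between Sp1 and Sp2.

Sp1 and Sp2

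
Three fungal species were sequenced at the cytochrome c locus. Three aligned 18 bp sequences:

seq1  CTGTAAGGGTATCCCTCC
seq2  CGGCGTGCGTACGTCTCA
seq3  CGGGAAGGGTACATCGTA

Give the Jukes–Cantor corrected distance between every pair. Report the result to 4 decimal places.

seq1–seq2: 9/18 sites differ → p = 0.5, d = −0.75 ln(1 − 0.666667) = 0.823960 ≈ 0.8240.
seq1–seq3: 8/18 sites differ → p ≈ 0.444444, d = −0.75 ln(1 − 0.592592) = 0.673455 ≈ 0.6735.
seq2–seq3: 7/18 sites differ → p ≈ 0.388889, d = −0.75 ln(1 − 0.518519) = 0.548166 ≈ 0.5482.

d(seq1,seq2) = 0.8240, d(seq1,seq3) = 0.6735, d(seq2,seq3) = 0.5482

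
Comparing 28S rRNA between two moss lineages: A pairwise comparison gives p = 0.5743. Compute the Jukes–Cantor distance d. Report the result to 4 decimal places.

d = −(3/4) ln(1 − 4p/3) = −0.75 ln(1 − 0.765733) = −0.75 ln(0.234267)
  = −0.75 × (-1.451294) = 1.088471 substitutions/site.

1.0885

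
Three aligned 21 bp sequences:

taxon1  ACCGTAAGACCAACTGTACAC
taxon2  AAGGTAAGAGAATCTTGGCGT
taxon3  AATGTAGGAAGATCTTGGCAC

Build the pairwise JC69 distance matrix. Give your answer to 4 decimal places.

d(taxon1,taxon2) = 0.7557, d(taxon1,taxon3) = 0.6355, d(taxon2,taxon3) = 0.3597

taxon1–taxon2: 10/21 sites differ → p ≈ 0.47619, d = −0.75 ln(1 − 0.63492) = 0.755729 ≈ 0.7557.
taxon1–taxon3: 9/21 sites differ → p ≈ 0.428571, d = −0.75 ln(1 − 0.571428) = 0.635472 ≈ 0.6355.
taxon2–taxon3: 6/21 sites differ → p ≈ 0.285714, d = −0.75 ln(1 − 0.380952) = 0.359679 ≈ 0.3597.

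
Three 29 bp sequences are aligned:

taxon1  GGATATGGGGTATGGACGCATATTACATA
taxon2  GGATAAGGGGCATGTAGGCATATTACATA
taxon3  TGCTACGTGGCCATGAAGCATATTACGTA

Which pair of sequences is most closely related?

taxon1 and taxon2

taxon1–taxon2: 4/29 differ, p = 0.138, d = 0.152.
taxon1–taxon3: 10/29 differ, p = 0.345, d = 0.462.
taxon2–taxon3: 10/29 differ, p = 0.345, d = 0.462.
The smallest distance is between taxon1 and taxon2.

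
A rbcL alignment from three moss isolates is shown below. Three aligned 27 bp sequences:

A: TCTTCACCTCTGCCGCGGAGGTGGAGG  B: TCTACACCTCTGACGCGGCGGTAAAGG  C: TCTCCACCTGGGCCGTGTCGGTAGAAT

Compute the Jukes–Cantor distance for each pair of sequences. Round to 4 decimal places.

d(A,B) = 0.2127, d(A,C) = 0.4408, d(B,C) = 0.4408

A–B: 5/27 sites differ → p ≈ 0.185185, d = −0.75 ln(1 − 0.246913) = 0.212681 ≈ 0.2127.
A–C: 9/27 sites differ → p ≈ 0.333333, d = −0.75 ln(1 − 0.444444) = 0.440839 ≈ 0.4408.
B–C: 9/27 sites differ → p ≈ 0.333333, d = −0.75 ln(1 − 0.444444) = 0.440839 ≈ 0.4408.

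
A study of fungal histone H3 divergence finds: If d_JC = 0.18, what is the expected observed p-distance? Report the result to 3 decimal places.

p = (3/4)(1 − e^(−4d/3)) = 0.75 × (1 − e^(-0.24)) = 0.75 × (1 − 0.786628) = 0.160029.

0.160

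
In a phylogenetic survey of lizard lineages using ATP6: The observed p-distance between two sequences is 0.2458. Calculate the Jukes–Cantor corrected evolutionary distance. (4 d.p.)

d = −(3/4) ln(1 − 4p/3) = −0.75 ln(1 − 0.327733) = −0.75 ln(0.672267)
  = −0.75 × (-0.397100) = 0.297825 substitutions/site.

0.2978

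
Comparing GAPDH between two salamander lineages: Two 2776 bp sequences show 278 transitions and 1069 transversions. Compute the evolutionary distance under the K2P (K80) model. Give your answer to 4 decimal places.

0.8078

P = 278/2776 ≈ 0.100144 and Q = 1069/2776 ≈ 0.385086.
Under the Kimura two-parameter model, d = −½ ln(1 − 2P − Q) − ¼ ln(1 − 2Q).
1 − 2P − Q = 0.414626, giving −½ ln(0.414626) = 0.440189.
1 − 2Q = 0.229828, giving −¼ ln(0.229828) = 0.367606.
d = 0.440189 + 0.367606 = 0.807795.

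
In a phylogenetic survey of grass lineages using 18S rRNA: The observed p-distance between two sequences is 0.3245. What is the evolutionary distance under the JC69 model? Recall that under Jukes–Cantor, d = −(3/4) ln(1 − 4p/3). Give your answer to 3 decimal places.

0.425

d = −(3/4) ln(1 − 4p/3) = −0.75 ln(1 − 0.432667) = −0.75 ln(0.567333)
  = −0.75 × (-0.566809) = 0.425107 substitutions/site.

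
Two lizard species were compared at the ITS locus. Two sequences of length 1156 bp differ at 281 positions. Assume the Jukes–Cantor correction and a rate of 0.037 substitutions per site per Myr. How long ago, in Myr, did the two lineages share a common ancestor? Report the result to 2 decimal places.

p = 281/1156 ≈ 0.24308.
d = −(3/4) ln(1 − 4p/3) = −0.75 ln(1 − 0.324107) = −0.75 ln(0.675893)
  = −0.75 × (-0.391720) = 0.293790 substitutions/site.
Under a molecular clock d = 2μt, so t = d/(2μ) = 0.293790 / (2 × 0.037) = 3.97 Myr.

3.97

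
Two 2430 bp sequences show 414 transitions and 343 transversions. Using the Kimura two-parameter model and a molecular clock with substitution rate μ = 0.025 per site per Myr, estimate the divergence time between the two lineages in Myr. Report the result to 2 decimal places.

P = 414/2430 ≈ 0.17037 and Q = 343/2430 ≈ 0.141152.
Under the Kimura two-parameter model, d = −½ ln(1 − 2P − Q) − ¼ ln(1 − 2Q).
1 − 2P − Q = 0.518108, giving −½ ln(0.518108) = 0.328786.
1 − 2Q = 0.717696, giving −¼ ln(0.717696) = 0.082927.
d = 0.328786 + 0.082927 = 0.411713.
Under a molecular clock d = 2μt, so t = d/(2μ) = 0.411713 / (2 × 0.025) = 8.23 Myr.

8.23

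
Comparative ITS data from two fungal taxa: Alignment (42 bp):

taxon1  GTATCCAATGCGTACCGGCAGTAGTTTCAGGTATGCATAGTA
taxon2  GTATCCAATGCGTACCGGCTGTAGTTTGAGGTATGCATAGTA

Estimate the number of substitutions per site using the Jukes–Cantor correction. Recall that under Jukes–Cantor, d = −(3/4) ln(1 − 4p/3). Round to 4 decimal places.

0.0492

The sequences differ at 2 of 42 sites (20, 28), so p = 2/42 ≈ 0.047619.
d = −(3/4) ln(1 − 4p/3) = −0.75 ln(1 − 0.063492) = −0.75 ln(0.936508)
  = −0.75 × (-0.065597) = 0.049198 substitutions/site.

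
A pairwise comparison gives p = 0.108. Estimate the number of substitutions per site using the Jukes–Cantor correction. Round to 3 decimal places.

0.117

d = −(3/4) ln(1 − 4p/3) = −0.75 ln(1 − 0.144) = −0.75 ln(0.856)
  = −0.75 × (-0.155485) = 0.116614 substitutions/site.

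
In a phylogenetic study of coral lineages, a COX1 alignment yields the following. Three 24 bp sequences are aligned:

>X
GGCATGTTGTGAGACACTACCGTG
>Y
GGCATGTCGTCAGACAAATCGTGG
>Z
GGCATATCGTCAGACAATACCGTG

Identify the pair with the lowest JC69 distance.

X and Z

X–Y: 8/24 differ, p = 0.333, d = 0.441.
X–Z: 4/24 differ, p = 0.167, d = 0.188.
Y–Z: 6/24 differ, p = 0.250, d = 0.304.
The smallest distance is between X and Z.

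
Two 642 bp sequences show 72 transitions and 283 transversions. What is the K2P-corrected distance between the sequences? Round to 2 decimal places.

P = 72/642 ≈ 0.11215 and Q = 283/642 ≈ 0.44081.
Under the Kimura two-parameter model, d = −½ ln(1 − 2P − Q) − ¼ ln(1 − 2Q).
1 − 2P − Q = 0.33489, giving −½ ln(0.33489) = 0.546977.
1 − 2Q = 0.11838, giving −¼ ln(0.11838) = 0.533464.
d = 0.546977 + 0.533464 = 1.080441.

1.08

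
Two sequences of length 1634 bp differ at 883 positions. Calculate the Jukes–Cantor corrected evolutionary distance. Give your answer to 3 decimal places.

0.956

p = 883/1634 ≈ 0.540392.
d = −(3/4) ln(1 − 4p/3) = −0.75 ln(1 − 0.720523) = −0.75 ln(0.279477)
  = −0.75 × (-1.274835) = 0.956126 substitutions/site.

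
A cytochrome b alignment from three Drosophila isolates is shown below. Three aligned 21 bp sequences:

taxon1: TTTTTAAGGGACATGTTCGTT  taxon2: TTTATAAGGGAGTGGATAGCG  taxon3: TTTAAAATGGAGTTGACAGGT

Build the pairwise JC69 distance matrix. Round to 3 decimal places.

d(taxon1,taxon2) = 0.532, d(taxon1,taxon3) = 0.635, d(taxon2,taxon3) = 0.360

taxon1–taxon2: 8/21 sites differ → p ≈ 0.380952, d = −0.75 ln(1 − 0.507936) = 0.531860 ≈ 0.532.
taxon1–taxon3: 9/21 sites differ → p ≈ 0.428571, d = −0.75 ln(1 − 0.571428) = 0.635472 ≈ 0.635.
taxon2–taxon3: 6/21 sites differ → p ≈ 0.285714, d = −0.75 ln(1 − 0.380952) = 0.359679 ≈ 0.360.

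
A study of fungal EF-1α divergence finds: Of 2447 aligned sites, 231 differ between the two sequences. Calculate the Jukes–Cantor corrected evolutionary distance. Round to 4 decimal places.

p = 231/2447 ≈ 0.094401.
d = −(3/4) ln(1 − 4p/3) = −0.75 ln(1 − 0.125868) = −0.75 ln(0.874132)
  = −0.75 × (-0.134524) = 0.100893 substitutions/site.

0.1009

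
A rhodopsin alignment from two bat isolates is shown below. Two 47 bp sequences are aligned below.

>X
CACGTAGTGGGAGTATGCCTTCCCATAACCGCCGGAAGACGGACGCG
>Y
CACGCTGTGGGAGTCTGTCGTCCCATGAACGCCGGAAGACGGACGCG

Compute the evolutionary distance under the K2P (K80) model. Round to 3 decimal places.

0.166

Of 47 sites, 3 differences are transitions and 4 are transversions, so P = 3/47 ≈ 0.06383 and Q = 4/47 ≈ 0.085106.
Under the Kimura two-parameter model, d = −½ ln(1 − 2P − Q) − ¼ ln(1 − 2Q).
1 − 2P − Q = 0.787234, giving −½ ln(0.787234) = 0.119615.
1 − 2Q = 0.829788, giving −¼ ln(0.829788) = 0.046646.
d = 0.119615 + 0.046646 = 0.166261.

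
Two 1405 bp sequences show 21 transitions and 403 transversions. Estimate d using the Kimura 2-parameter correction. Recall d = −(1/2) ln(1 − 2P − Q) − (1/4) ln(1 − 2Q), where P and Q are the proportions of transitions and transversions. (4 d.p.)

P = 21/1405 ≈ 0.014947 and Q = 403/1405 ≈ 0.286833.
Under the Kimura two-parameter model, d = −½ ln(1 − 2P − Q) − ¼ ln(1 − 2Q).
1 − 2P − Q = 0.683273, giving −½ ln(0.683273) = 0.190430.
1 − 2Q = 0.426334, giving −¼ ln(0.426334) = 0.213133.
d = 0.190430 + 0.213133 = 0.403563.

0.4036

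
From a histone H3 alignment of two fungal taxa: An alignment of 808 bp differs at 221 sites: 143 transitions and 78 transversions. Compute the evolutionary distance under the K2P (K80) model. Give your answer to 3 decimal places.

0.353

P = 143/808 ≈ 0.17698 and Q = 78/808 ≈ 0.096535.
Under the Kimura two-parameter model, d = −½ ln(1 − 2P − Q) − ¼ ln(1 − 2Q).
1 − 2P − Q = 0.549505, giving −½ ln(0.549505) = 0.299369.
1 − 2Q = 0.80693, giving −¼ ln(0.80693) = 0.053630.
d = 0.299369 + 0.053630 = 0.352999.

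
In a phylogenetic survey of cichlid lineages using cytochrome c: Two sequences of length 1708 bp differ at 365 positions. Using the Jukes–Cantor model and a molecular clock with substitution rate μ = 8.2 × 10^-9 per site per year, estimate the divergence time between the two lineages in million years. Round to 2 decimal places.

p = 365/1708 ≈ 0.2137.
d = −(3/4) ln(1 − 4p/3) = −0.75 ln(1 − 0.284933) = −0.75 ln(0.715067)
  = −0.75 × (-0.335379) = 0.251534 substitutions/site.
Under a molecular clock d = 2μt, so t = d/(2μ) = 0.251534 / (2 × 8.2 × 10^-9) = 15.34 million years.

15.34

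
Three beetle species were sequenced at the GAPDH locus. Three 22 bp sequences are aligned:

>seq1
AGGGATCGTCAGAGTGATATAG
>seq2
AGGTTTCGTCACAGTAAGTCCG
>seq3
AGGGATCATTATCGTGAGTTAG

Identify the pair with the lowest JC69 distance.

seq1–seq2: 8/22 differ, p = 0.364, d = 0.497.
seq1–seq3: 6/22 differ, p = 0.273, d = 0.339.
seq2–seq3: 9/22 differ, p = 0.409, d = 0.591.
The smallest distance is between seq1 and seq3.

seq1 and seq3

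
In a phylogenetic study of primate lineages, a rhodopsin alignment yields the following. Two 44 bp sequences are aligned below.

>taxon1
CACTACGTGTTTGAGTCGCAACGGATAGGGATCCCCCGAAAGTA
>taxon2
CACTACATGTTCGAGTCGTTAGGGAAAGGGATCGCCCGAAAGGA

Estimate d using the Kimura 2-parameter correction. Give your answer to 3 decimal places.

0.208

Of 44 sites, 3 differences are transitions and 5 are transversions, so P = 3/44 ≈ 0.068182 and Q = 5/44 ≈ 0.113636.
Under the Kimura two-parameter model, d = −½ ln(1 − 2P − Q) − ¼ ln(1 − 2Q).
1 − 2P − Q = 0.75, giving −½ ln(0.75) = 0.143841.
1 − 2Q = 0.772728, giving −¼ ln(0.772728) = 0.064457.
d = 0.143841 + 0.064457 = 0.208298.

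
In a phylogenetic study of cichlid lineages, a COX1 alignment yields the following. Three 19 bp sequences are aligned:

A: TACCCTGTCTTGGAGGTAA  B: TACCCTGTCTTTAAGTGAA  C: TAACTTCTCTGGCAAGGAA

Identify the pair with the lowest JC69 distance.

A–B: 4/19 differ, p = 0.211, d = 0.247.
A–C: 7/19 differ, p = 0.368, d = 0.507.
B–C: 8/19 differ, p = 0.421, d = 0.618.
The smallest distance is between A and B.

A and B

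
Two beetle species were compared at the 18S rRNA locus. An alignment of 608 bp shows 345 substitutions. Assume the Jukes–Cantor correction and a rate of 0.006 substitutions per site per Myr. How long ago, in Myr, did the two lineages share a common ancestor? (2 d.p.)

88.31

p = 345/608 ≈ 0.567434.
d = −(3/4) ln(1 − 4p/3) = −0.75 ln(1 − 0.756579) = −0.75 ln(0.243421)
  = −0.75 × (-1.412963) = 1.059722 substitutions/site.
Under a molecular clock d = 2μt, so t = d/(2μ) = 1.059722 / (2 × 0.006) = 88.31 Myr.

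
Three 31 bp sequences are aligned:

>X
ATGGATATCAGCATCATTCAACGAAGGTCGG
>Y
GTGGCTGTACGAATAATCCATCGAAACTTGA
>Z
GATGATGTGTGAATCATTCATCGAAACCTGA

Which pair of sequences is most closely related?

Y and Z

X–Y: 13/31 differ, p = 0.419, d = 0.614.
X–Z: 13/31 differ, p = 0.419, d = 0.614.
Y–Z: 8/31 differ, p = 0.258, d = 0.316.
The smallest distance is between Y and Z.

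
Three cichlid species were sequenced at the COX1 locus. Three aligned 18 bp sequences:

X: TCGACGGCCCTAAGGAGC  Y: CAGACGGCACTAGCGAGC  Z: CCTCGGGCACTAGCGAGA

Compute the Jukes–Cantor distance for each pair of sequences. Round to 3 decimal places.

d(X,Y) = 0.347, d(X,Z) = 0.673, d(Y,Z) = 0.347

X–Y: 5/18 sites differ → p ≈ 0.277778, d = −0.75 ln(1 − 0.370371) = 0.346968 ≈ 0.347.
X–Z: 8/18 sites differ → p ≈ 0.444444, d = −0.75 ln(1 − 0.592592) = 0.673455 ≈ 0.673.
Y–Z: 5/18 sites differ → p ≈ 0.277778, d = −0.75 ln(1 − 0.370371) = 0.346968 ≈ 0.347.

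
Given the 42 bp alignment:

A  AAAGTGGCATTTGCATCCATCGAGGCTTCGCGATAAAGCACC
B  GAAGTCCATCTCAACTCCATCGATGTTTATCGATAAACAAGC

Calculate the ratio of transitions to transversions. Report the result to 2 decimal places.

Transitions are A↔G and C↔T; transversions are all other mismatches.
Transitions: 5. Transversions: 12.
R = 5/12 = 0.416666… ≈ 0.42 (to 2 d.p.).

0.42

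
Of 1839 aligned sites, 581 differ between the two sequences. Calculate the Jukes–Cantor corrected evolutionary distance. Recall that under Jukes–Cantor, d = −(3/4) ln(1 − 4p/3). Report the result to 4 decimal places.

p = 581/1839 ≈ 0.315933.
d = −(3/4) ln(1 − 4p/3) = −0.75 ln(1 − 0.421244) = −0.75 ln(0.578756)
  = −0.75 × (-0.546874) = 0.410156 substitutions/site.

0.4102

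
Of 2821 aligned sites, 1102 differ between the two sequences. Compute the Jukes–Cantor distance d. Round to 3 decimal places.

p = 1102/2821 ≈ 0.390642.
d = −(3/4) ln(1 − 4p/3) = −0.75 ln(1 − 0.520856) = −0.75 ln(0.479144)
  = −0.75 × (-0.735754) = 0.551816 substitutions/site.

0.552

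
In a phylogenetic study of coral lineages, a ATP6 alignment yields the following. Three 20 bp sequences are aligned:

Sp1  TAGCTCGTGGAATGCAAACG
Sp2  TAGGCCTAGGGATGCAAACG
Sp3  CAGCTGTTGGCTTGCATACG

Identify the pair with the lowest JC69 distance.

Sp1 and Sp2

Sp1–Sp2: 5/20 differ, p = 0.250, d = 0.304.
Sp1–Sp3: 6/20 differ, p = 0.300, d = 0.383.
Sp2–Sp3: 8/20 differ, p = 0.400, d = 0.572.
The smallest distance is between Sp1 and Sp2.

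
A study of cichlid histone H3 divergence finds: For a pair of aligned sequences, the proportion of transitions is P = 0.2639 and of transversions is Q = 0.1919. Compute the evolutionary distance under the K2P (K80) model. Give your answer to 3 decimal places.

Under the Kimura two-parameter model, d = −½ ln(1 − 2P − Q) − ¼ ln(1 − 2Q).
1 − 2P − Q = 0.2803, giving −½ ln(0.2803) = 0.635947.
1 − 2Q = 0.6162, giving −¼ ln(0.6162) = 0.121046.
d = 0.635947 + 0.121046 = 0.756993.

0.757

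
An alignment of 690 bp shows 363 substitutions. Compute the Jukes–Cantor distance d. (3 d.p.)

p = 363/690 ≈ 0.526087.
d = −(3/4) ln(1 − 4p/3) = −0.75 ln(1 − 0.701449) = −0.75 ln(0.298551)
  = −0.75 × (-1.208815) = 0.906611 substitutions/site.

0.907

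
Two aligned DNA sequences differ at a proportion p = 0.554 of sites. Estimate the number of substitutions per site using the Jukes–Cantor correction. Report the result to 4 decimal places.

d = −(3/4) ln(1 − 4p/3) = −0.75 ln(1 − 0.738667) = −0.75 ln(0.261333)
  = −0.75 × (-1.341960) = 1.006470 substitutions/site.

1.0065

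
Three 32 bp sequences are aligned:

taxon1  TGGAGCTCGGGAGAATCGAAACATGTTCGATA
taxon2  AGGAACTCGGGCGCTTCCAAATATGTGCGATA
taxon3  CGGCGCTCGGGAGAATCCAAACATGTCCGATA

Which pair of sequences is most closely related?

taxon1 and taxon3

taxon1–taxon2: 8/32 differ, p = 0.250, d = 0.304.
taxon1–taxon3: 4/32 differ, p = 0.125, d = 0.137.
taxon2–taxon3: 8/32 differ, p = 0.250, d = 0.304.
The smallest distance is between taxon1 and taxon3.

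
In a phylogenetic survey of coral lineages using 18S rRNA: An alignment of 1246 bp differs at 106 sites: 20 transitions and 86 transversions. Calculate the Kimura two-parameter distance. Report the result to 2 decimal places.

0.09

P = 20/1246 ≈ 0.016051 and Q = 86/1246 ≈ 0.069021.
Under the Kimura two-parameter model, d = −½ ln(1 − 2P − Q) − ¼ ln(1 − 2Q).
1 − 2P − Q = 0.898877, giving −½ ln(0.898877) = 0.053305.
1 − 2Q = 0.861958, giving −¼ ln(0.861958) = 0.037137.
d = 0.053305 + 0.037137 = 0.090442.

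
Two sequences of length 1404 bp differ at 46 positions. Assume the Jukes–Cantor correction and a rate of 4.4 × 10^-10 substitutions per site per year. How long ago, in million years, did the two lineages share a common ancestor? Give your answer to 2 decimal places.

p = 46/1404 ≈ 0.032764.
d = −(3/4) ln(1 − 4p/3) = −0.75 ln(1 − 0.043685) = −0.75 ln(0.956315)
  = −0.75 × (-0.044668) = 0.033501 substitutions/site.
Under a molecular clock d = 2μt, so t = d/(2μ) = 0.033501 / (2 × 4.4 × 10^-10) = 38.07 million years.

38.07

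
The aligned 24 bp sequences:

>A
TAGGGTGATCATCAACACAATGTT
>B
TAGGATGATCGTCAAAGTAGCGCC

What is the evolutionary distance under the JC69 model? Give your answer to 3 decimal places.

0.520

The sequences differ at 9 of 24 sites (5, 11, 16, 17, 18, 20, 21, 23, 24), so p = 9/24 = 0.375.
d = −(3/4) ln(1 − 4p/3) = −0.75 ln(1 − 0.5) = −0.75 ln(0.5)
  = −0.75 × (-0.693147) = 0.519860 substitutions/site.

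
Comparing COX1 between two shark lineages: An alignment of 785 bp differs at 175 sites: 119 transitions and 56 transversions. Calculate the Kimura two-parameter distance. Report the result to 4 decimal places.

0.2731

P = 119/785 ≈ 0.151592 and Q = 56/785 ≈ 0.071338.
Under the Kimura two-parameter model, d = −½ ln(1 − 2P − Q) − ¼ ln(1 − 2Q).
1 − 2P − Q = 0.625478, giving −½ ln(0.625478) = 0.234620.
1 − 2Q = 0.857324, giving −¼ ln(0.857324) = 0.038485.
d = 0.234620 + 0.038485 = 0.273105.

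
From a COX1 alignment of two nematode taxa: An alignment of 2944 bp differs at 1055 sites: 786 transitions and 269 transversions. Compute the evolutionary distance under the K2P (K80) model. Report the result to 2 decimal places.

P = 786/2944 ≈ 0.266984 and Q = 269/2944 ≈ 0.091372.
Under the Kimura two-parameter model, d = −½ ln(1 − 2P − Q) − ¼ ln(1 − 2Q).
1 − 2P − Q = 0.37466, giving −½ ln(0.37466) = 0.490868.
1 − 2Q = 0.817256, giving −¼ ln(0.817256) = 0.050451.
d = 0.490868 + 0.050451 = 0.541319.

0.54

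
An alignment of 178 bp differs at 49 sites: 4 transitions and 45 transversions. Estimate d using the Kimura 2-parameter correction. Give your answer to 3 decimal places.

P = 4/178 ≈ 0.022472 and Q = 45/178 ≈ 0.252809.
Under the Kimura two-parameter model, d = −½ ln(1 − 2P − Q) − ¼ ln(1 − 2Q).
1 − 2P − Q = 0.702247, giving −½ ln(0.702247) = 0.176735.
1 − 2Q = 0.494382, giving −¼ ln(0.494382) = 0.176112.
d = 0.176735 + 0.176112 = 0.352847.

0.353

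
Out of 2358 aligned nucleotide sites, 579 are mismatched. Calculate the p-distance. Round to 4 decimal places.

p = 579/2358 = 0.245547… ≈ 0.2455 (to 4 d.p.).

0.2455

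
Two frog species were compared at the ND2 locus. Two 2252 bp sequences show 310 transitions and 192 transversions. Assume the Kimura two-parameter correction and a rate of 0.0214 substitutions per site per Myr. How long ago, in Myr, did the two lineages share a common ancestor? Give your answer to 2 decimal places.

6.32

P = 310/2252 ≈ 0.137655 and Q = 192/2252 ≈ 0.085258.
Under the Kimura two-parameter model, d = −½ ln(1 − 2P − Q) − ¼ ln(1 − 2Q).
1 − 2P − Q = 0.639432, giving −½ ln(0.639432) = 0.223587.
1 − 2Q = 0.829484, giving −¼ ln(0.829484) = 0.046738.
d = 0.223587 + 0.046738 = 0.270325.
Under a molecular clock d = 2μt, so t = d/(2μ) = 0.270325 / (2 × 0.0214) = 6.32 Myr.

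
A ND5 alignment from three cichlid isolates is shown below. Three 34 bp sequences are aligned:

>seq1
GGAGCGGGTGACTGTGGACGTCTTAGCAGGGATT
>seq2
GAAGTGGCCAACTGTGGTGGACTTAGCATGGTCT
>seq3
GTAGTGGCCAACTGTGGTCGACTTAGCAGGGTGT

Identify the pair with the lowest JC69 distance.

seq2 and seq3

seq1–seq2: 11/34 differ, p = 0.324, d = 0.423.
seq1–seq3: 9/34 differ, p = 0.265, d = 0.326.
seq2–seq3: 4/34 differ, p = 0.118, d = 0.128.
The smallest distance is between seq2 and seq3.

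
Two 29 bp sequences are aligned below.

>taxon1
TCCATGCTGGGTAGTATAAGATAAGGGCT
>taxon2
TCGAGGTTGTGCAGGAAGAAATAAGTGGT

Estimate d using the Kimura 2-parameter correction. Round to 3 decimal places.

0.529

Of 29 sites, 4 differences are transitions and 7 are transversions, so P = 4/29 ≈ 0.137931 and Q = 7/29 ≈ 0.241379.
Under the Kimura two-parameter model, d = −½ ln(1 − 2P − Q) − ¼ ln(1 − 2Q).
1 − 2P − Q = 0.482759, giving −½ ln(0.482759) = 0.364119.
1 − 2Q = 0.517242, giving −¼ ln(0.517242) = 0.164811.
d = 0.364119 + 0.164811 = 0.528930.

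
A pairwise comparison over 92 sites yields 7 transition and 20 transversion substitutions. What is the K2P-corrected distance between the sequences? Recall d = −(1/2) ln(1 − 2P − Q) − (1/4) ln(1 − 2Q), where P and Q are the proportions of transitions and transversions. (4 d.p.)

P = 7/92 ≈ 0.076087 and Q = 20/92 ≈ 0.217391.
Under the Kimura two-parameter model, d = −½ ln(1 − 2P − Q) − ¼ ln(1 − 2Q).
1 − 2P − Q = 0.630435, giving −½ ln(0.630435) = 0.230673.
1 − 2Q = 0.565218, giving −¼ ln(0.565218) = 0.142636.
d = 0.230673 + 0.142636 = 0.373309.

0.3733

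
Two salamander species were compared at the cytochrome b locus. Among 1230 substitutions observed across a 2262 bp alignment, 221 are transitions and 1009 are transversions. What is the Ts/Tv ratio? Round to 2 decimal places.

R = 221/1009 = 0.219028… ≈ 0.22 (to 2 d.p.).

0.22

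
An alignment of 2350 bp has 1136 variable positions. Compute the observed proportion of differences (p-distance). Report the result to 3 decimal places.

0.483

p = 1136/2350 = 0.483404… ≈ 0.483 (to 3 d.p.).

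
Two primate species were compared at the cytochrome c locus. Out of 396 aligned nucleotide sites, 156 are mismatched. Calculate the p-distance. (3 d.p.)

0.394

p = 156/396 = 0.393939… ≈ 0.394 (to 3 d.p.).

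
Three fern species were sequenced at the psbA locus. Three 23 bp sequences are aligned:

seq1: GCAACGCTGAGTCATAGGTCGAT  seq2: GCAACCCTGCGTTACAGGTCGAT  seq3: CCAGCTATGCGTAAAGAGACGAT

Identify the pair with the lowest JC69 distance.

seq1 and seq2

seq1–seq2: 4/23 differ, p = 0.174, d = 0.198.
seq1–seq3: 10/23 differ, p = 0.435, d = 0.650.
seq2–seq3: 9/23 differ, p = 0.391, d = 0.553.
The smallest distance is between seq1 and seq2.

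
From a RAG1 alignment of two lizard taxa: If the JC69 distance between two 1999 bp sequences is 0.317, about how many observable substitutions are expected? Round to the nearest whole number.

517

Invert JC69: p = (3/4)(1 − e^(−4d/3)) = 0.75 × (1 − e^(-0.422667)) = 0.75 × (1 − 0.655297) = 0.258527.
Expected differing sites = pL ≈ 0.258527 × 1999 = 516.795473 ≈ 517.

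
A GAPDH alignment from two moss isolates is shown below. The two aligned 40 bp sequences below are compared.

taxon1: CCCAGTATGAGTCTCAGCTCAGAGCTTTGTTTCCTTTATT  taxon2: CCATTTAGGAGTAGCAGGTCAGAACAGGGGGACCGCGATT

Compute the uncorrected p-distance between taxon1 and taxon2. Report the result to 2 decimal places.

0.43

The sequences differ at 17 of 40 positions.
p = 17/40 = 0.425 ≈ 0.43 (to 2 d.p.).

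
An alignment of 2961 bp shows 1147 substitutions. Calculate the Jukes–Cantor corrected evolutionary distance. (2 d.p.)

0.55

p = 1147/2961 ≈ 0.387369.
d = −(3/4) ln(1 − 4p/3) = −0.75 ln(1 − 0.516492) = −0.75 ln(0.483508)
  = −0.75 × (-0.726687) = 0.545015 substitutions/site.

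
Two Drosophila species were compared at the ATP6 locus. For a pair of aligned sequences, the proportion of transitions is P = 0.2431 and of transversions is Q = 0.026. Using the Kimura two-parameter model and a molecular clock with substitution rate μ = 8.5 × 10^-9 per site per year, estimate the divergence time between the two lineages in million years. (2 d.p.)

Under the Kimura two-parameter model, d = −½ ln(1 − 2P − Q) − ¼ ln(1 − 2Q).
1 − 2P − Q = 0.4878, giving −½ ln(0.4878) = 0.358925.
1 − 2Q = 0.948, giving −¼ ln(0.948) = 0.013350.
d = 0.358925 + 0.013350 = 0.372275.
Under a molecular clock d = 2μt, so t = d/(2μ) = 0.372275 / (2 × 8.5 × 10^-9) = 21.90 million years.

21.90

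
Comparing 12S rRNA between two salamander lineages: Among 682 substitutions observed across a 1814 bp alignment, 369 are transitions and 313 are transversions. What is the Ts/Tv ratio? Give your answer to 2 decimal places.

1.18

R = 369/313 = 1.178913… ≈ 1.18 (to 2 d.p.).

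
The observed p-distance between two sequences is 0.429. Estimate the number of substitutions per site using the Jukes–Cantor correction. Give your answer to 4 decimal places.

d = −(3/4) ln(1 − 4p/3) = −0.75 ln(1 − 0.572) = −0.75 ln(0.428)
  = −0.75 × (-0.848632) = 0.636474 substitutions/site.

0.6365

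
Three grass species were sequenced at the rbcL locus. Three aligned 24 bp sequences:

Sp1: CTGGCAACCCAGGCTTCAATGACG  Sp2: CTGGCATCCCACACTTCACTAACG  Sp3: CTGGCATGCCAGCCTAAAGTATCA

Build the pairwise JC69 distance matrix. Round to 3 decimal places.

Sp1–Sp2: 5/24 sites differ → p ≈ 0.208333, d = −0.75 ln(1 − 0.277777) = 0.244066 ≈ 0.244.
Sp1–Sp3: 9/24 sites differ → p = 0.375, d = −0.75 ln(1 − 0.5) = 0.519860 ≈ 0.520.
Sp2–Sp3: 8/24 sites differ → p ≈ 0.333333, d = −0.75 ln(1 − 0.444444) = 0.440839 ≈ 0.441.

d(Sp1,Sp2) = 0.244, d(Sp1,Sp3) = 0.520, d(Sp2,Sp3) = 0.441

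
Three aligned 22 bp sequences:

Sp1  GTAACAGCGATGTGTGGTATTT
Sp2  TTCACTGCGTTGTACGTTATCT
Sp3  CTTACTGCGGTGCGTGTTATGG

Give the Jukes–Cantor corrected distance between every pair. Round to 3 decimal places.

Sp1–Sp2: 8/22 sites differ → p ≈ 0.363636, d = −0.75 ln(1 − 0.484848) = 0.497470 ≈ 0.497.
Sp1–Sp3: 8/22 sites differ → p ≈ 0.363636, d = −0.75 ln(1 − 0.484848) = 0.497470 ≈ 0.497.
Sp2–Sp3: 8/22 sites differ → p ≈ 0.363636, d = −0.75 ln(1 − 0.484848) = 0.497470 ≈ 0.497.

d(Sp1,Sp2) = 0.497, d(Sp1,Sp3) = 0.497, d(Sp2,Sp3) = 0.497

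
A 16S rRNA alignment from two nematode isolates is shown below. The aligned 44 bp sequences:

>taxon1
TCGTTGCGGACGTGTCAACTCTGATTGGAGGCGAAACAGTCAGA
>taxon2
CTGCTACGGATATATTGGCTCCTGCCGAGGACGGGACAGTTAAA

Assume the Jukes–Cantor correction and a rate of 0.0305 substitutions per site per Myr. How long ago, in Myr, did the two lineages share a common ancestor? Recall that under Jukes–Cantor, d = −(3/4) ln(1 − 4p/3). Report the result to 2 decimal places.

13.51

The sequences differ at 22 of 44 sites, so p = 22/44 = 0.5.
d = −(3/4) ln(1 − 4p/3) = −0.75 ln(1 − 0.666667) = −0.75 ln(0.333333)
  = −0.75 × (-1.098613) = 0.823960 substitutions/site.
Under a molecular clock d = 2μt, so t = d/(2μ) = 0.823960 / (2 × 0.0305) = 13.51 Myr.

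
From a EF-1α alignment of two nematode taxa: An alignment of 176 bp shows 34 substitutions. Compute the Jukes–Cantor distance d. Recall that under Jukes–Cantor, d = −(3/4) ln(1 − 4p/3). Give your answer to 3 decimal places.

0.223

p = 34/176 ≈ 0.193182.
d = −(3/4) ln(1 − 4p/3) = −0.75 ln(1 − 0.257576) = −0.75 ln(0.742424)
  = −0.75 × (-0.297835) = 0.223376 substitutions/site.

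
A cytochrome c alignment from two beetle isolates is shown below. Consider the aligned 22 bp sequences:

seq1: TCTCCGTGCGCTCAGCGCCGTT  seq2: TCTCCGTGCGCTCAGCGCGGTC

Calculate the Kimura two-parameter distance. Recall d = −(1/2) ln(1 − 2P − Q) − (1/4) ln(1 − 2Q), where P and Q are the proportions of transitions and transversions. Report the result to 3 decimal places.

Of 22 sites, 1 differences are transitions and 1 are transversions, so P = 1/22 ≈ 0.045455 and Q = 1/22 ≈ 0.045455.
Under the Kimura two-parameter model, d = −½ ln(1 − 2P − Q) − ¼ ln(1 − 2Q).
1 − 2P − Q = 0.863635, giving −½ ln(0.863635) = 0.073303.
1 − 2Q = 0.90909, giving −¼ ln(0.90909) = 0.023828.
d = 0.073303 + 0.023828 = 0.097131.

0.097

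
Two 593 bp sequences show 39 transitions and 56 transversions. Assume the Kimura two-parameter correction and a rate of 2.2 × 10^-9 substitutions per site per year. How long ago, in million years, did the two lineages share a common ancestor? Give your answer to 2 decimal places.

41.00

P = 39/593 ≈ 0.065767 and Q = 56/593 ≈ 0.094435.
Under the Kimura two-parameter model, d = −½ ln(1 − 2P − Q) − ¼ ln(1 − 2Q).
1 − 2P − Q = 0.774031, giving −½ ln(0.774031) = 0.128072.
1 − 2Q = 0.81113, giving −¼ ln(0.81113) = 0.052332.
d = 0.128072 + 0.052332 = 0.180404.
Under a molecular clock d = 2μt, so t = d/(2μ) = 0.180404 / (2 × 2.2 × 10^-9) = 41.00 million years.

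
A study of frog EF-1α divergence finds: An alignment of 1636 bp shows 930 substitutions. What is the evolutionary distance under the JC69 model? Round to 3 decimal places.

p = 930/1636 ≈ 0.56846.
d = −(3/4) ln(1 − 4p/3) = −0.75 ln(1 − 0.757947) = −0.75 ln(0.242053)
  = −0.75 × (-1.418599) = 1.063949 substitutions/site.

1.064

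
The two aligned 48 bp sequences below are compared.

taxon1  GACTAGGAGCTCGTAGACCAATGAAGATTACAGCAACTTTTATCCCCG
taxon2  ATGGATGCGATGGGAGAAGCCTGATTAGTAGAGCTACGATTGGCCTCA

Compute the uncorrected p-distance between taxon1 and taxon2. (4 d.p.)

0.5000

The sequences differ at 24 of 48 positions.
p = 24/48 = 0.5000.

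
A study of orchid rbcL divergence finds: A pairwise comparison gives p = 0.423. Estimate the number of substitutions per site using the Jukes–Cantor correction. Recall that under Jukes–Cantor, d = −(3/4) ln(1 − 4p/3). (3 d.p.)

0.623

d = −(3/4) ln(1 − 4p/3) = −0.75 ln(1 − 0.564) = −0.75 ln(0.436)
  = −0.75 × (-0.830113) = 0.622585 substitutions/site.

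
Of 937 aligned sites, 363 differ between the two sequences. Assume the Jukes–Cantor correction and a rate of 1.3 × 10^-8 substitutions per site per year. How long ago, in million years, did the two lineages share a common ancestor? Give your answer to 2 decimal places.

20.97

p = 363/937 ≈ 0.387407.
d = −(3/4) ln(1 − 4p/3) = −0.75 ln(1 − 0.516543) = −0.75 ln(0.483457)
  = −0.75 × (-0.726793) = 0.545095 substitutions/site.
Under a molecular clock d = 2μt, so t = d/(2μ) = 0.545095 / (2 × 1.3 × 10^-8) = 20.97 million years.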